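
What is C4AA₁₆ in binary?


Each hex digit → 4 binary bits:
  C = 1100
  4 = 0100
  A = 1010
  A = 1010
Concatenate: 1100 0100 1010 1010
= 1100010010101010


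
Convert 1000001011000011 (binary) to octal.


Group into 3-bit groups: 001000001011000011
  001 = 1
  000 = 0
  001 = 1
  011 = 3
  000 = 0
  011 = 3
= 0o101303


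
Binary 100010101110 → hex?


Group into 4-bit nibbles: 100010101110
  1000 = 8
  1010 = A
  1110 = E
= 0x8AE


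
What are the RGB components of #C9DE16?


Hex: #C9DE16
R = C9₁₆ = 201
G = DE₁₆ = 222
B = 16₁₆ = 22
= RGB(201, 222, 22)


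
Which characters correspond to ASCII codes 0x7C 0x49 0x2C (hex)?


Codes (hex): 0x7C 0x49 0x2C
Per-code ASCII lookup:
  0x7C = 124  (special character) → '|'
  0x49 = 73  (range 65-90: uppercase, 73 - 65 = 8) → 'I'
  0x2C = 44  (special character) → ','
= '|I,'


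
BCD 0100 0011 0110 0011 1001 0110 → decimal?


Each 4-bit group → digit:
  0100 → 4
  0011 → 3
  0110 → 6
  0011 → 3
  1001 → 9
  0110 → 6
= 436396


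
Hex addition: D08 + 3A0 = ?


Align and add column by column (LSB to MSB, each column mod 16 with carry):
  0D08
+ 03A0
  ----
  col 0: 8(8) + 0(0) + 0 (carry in) = 8 → 8(8), carry out 0
  col 1: 0(0) + A(10) + 0 (carry in) = 10 → A(10), carry out 0
  col 2: D(13) + 3(3) + 0 (carry in) = 16 → 0(0), carry out 1
  col 3: 0(0) + 0(0) + 1 (carry in) = 1 → 1(1), carry out 0
Reading digits MSB→LSB: 10A8
Strip leading zeros: 10A8
= 0x10A8


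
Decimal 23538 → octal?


Divide by 8 repeatedly:
23538 ÷ 8 = 2942 remainder 2
2942 ÷ 8 = 367 remainder 6
367 ÷ 8 = 45 remainder 7
45 ÷ 8 = 5 remainder 5
5 ÷ 8 = 0 remainder 5
Reading remainders bottom-up:
= 0o55762


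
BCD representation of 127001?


Each digit → 4-bit binary:
  1 → 0001
  2 → 0010
  7 → 0111
  0 → 0000
  0 → 0000
  1 → 0001
= 0001 0010 0111 0000 0000 0001


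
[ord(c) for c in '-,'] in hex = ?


String: '-,'  (2 characters)
Per-character ASCII lookup:
  '-': special character: '-' = 45 → 0x2D
  ',': special character: ',' = 44 → 0x2C
= 0x2D 0x2C


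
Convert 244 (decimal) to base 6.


Divide by 6 repeatedly:
244 ÷ 6 = 40 remainder 4
40 ÷ 6 = 6 remainder 4
6 ÷ 6 = 1 remainder 0
1 ÷ 6 = 0 remainder 1
Reading remainders bottom-up:
= 1044


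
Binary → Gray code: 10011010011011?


Binary: 10011010011011
Gray code: G = B XOR (B >> 1)
B >> 1 = 01001101001101
10011010011011 XOR 01001101001101:
  1 XOR 0 = 1
  0 XOR 1 = 1
  0 XOR 0 = 0
  1 XOR 0 = 1
  1 XOR 1 = 0
  0 XOR 1 = 1
  1 XOR 0 = 1
  0 XOR 1 = 1
  0 XOR 0 = 0
  1 XOR 0 = 1
  1 XOR 1 = 0
  0 XOR 1 = 1
  1 XOR 0 = 1
  1 XOR 1 = 0
= 11010111010110


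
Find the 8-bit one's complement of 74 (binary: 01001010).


Original: 01001010
Invert all bits:
  bit 0: 0 → 1
  bit 1: 1 → 0
  bit 2: 0 → 1
  bit 3: 0 → 1
  bit 4: 1 → 0
  bit 5: 0 → 1
  bit 6: 1 → 0
  bit 7: 0 → 1
= 10110101


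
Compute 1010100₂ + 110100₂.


Align and add column by column (LSB to MSB, carry propagating):
  01010100
+ 00110100
  --------
  col 0: 0 + 0 + 0 (carry in) = 0 → bit 0, carry out 0
  col 1: 0 + 0 + 0 (carry in) = 0 → bit 0, carry out 0
  col 2: 1 + 1 + 0 (carry in) = 2 → bit 0, carry out 1
  col 3: 0 + 0 + 1 (carry in) = 1 → bit 1, carry out 0
  col 4: 1 + 1 + 0 (carry in) = 2 → bit 0, carry out 1
  col 5: 0 + 1 + 1 (carry in) = 2 → bit 0, carry out 1
  col 6: 1 + 0 + 1 (carry in) = 2 → bit 0, carry out 1
  col 7: 0 + 0 + 1 (carry in) = 1 → bit 1, carry out 0
Reading bits MSB→LSB: 10001000
Strip leading zeros: 10001000
= 10001000


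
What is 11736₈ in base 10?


Positional values:
Position 0: 6 × 8^0 = 6
Position 1: 3 × 8^1 = 24
Position 2: 7 × 8^2 = 448
Position 3: 1 × 8^3 = 512
Position 4: 1 × 8^4 = 4096
Sum = 6 + 24 + 448 + 512 + 4096
= 5086


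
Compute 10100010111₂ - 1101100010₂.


Align and subtract column by column (LSB to MSB, borrowing when needed):
  10100010111
- 01101100010
  -----------
  col 0: (1 - 0 borrow-in) - 0 → 1 - 0 = 1, borrow out 0
  col 1: (1 - 0 borrow-in) - 1 → 1 - 1 = 0, borrow out 0
  col 2: (1 - 0 borrow-in) - 0 → 1 - 0 = 1, borrow out 0
  col 3: (0 - 0 borrow-in) - 0 → 0 - 0 = 0, borrow out 0
  col 4: (1 - 0 borrow-in) - 0 → 1 - 0 = 1, borrow out 0
  col 5: (0 - 0 borrow-in) - 1 → borrow from next column: (0+2) - 1 = 1, borrow out 1
  col 6: (0 - 1 borrow-in) - 1 → borrow from next column: (-1+2) - 1 = 0, borrow out 1
  col 7: (0 - 1 borrow-in) - 0 → borrow from next column: (-1+2) - 0 = 1, borrow out 1
  col 8: (1 - 1 borrow-in) - 1 → borrow from next column: (0+2) - 1 = 1, borrow out 1
  col 9: (0 - 1 borrow-in) - 1 → borrow from next column: (-1+2) - 1 = 0, borrow out 1
  col 10: (1 - 1 borrow-in) - 0 → 0 - 0 = 0, borrow out 0
Reading bits MSB→LSB: 00110110101
Strip leading zeros: 110110101
= 110110101


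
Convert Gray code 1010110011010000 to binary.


Gray code: 1010110011010000
MSB stays the same: 1
Each subsequent bit = prev_binary XOR current_gray:
  B[1] = 1 XOR 0 = 1
  B[2] = 1 XOR 1 = 0
  B[3] = 0 XOR 0 = 0
  B[4] = 0 XOR 1 = 1
  B[5] = 1 XOR 1 = 0
  B[6] = 0 XOR 0 = 0
  B[7] = 0 XOR 0 = 0
  B[8] = 0 XOR 1 = 1
  B[9] = 1 XOR 1 = 0
  B[10] = 0 XOR 0 = 0
  B[11] = 0 XOR 1 = 1
  B[12] = 1 XOR 0 = 1
  B[13] = 1 XOR 0 = 1
  B[14] = 1 XOR 0 = 1
  B[15] = 1 XOR 0 = 1
= 1100100010011111 (51359 decimal)


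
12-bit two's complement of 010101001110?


Original: 010101001110
Step 1 - Invert all bits: 101010110001
Step 2 - Add 1: 101010110001 + 1
= 101010110010 (represents -1358)


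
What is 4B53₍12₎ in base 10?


Positional values (base 12):
  3 × 12^0 = 3 × 1 = 3
  5 × 12^1 = 5 × 12 = 60
  B × 12^2 = 11 × 144 = 1584
  4 × 12^3 = 4 × 1728 = 6912
Sum = 3 + 60 + 1584 + 6912
= 8559


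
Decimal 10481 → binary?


Divide by 2 repeatedly:
10481 ÷ 2 = 5240 remainder 1
5240 ÷ 2 = 2620 remainder 0
2620 ÷ 2 = 1310 remainder 0
1310 ÷ 2 = 655 remainder 0
655 ÷ 2 = 327 remainder 1
327 ÷ 2 = 163 remainder 1
163 ÷ 2 = 81 remainder 1
81 ÷ 2 = 40 remainder 1
40 ÷ 2 = 20 remainder 0
20 ÷ 2 = 10 remainder 0
10 ÷ 2 = 5 remainder 0
5 ÷ 2 = 2 remainder 1
2 ÷ 2 = 1 remainder 0
1 ÷ 2 = 0 remainder 1
Reading remainders bottom-up:
= 10100011110001


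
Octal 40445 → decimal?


Positional values:
Position 0: 5 × 8^0 = 5
Position 1: 4 × 8^1 = 32
Position 2: 4 × 8^2 = 256
Position 3: 0 × 8^3 = 0
Position 4: 4 × 8^4 = 16384
Sum = 5 + 32 + 256 + 0 + 16384
= 16677


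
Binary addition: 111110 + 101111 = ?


Align and add column by column (LSB to MSB, carry propagating):
  0111110
+ 0101111
  -------
  col 0: 0 + 1 + 0 (carry in) = 1 → bit 1, carry out 0
  col 1: 1 + 1 + 0 (carry in) = 2 → bit 0, carry out 1
  col 2: 1 + 1 + 1 (carry in) = 3 → bit 1, carry out 1
  col 3: 1 + 1 + 1 (carry in) = 3 → bit 1, carry out 1
  col 4: 1 + 0 + 1 (carry in) = 2 → bit 0, carry out 1
  col 5: 1 + 1 + 1 (carry in) = 3 → bit 1, carry out 1
  col 6: 0 + 0 + 1 (carry in) = 1 → bit 1, carry out 0
Reading bits MSB→LSB: 1101101
Strip leading zeros: 1101101
= 1101101


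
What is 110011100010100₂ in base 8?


Group into 3-bit groups: 110011100010100
  110 = 6
  011 = 3
  100 = 4
  010 = 2
  100 = 4
= 0o63424


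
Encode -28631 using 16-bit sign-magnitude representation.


Sign bit: 1 (negative)
Magnitude: 28631 = 110111111010111
= 1110111111010111


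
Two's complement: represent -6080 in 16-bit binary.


Original: 0001011111000000
Step 1 - Invert all bits: 1110100000111111
Step 2 - Add 1: 1110100000111111 + 1
= 1110100001000000 (represents -6080)


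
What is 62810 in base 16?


Divide by 16 repeatedly:
62810 ÷ 16 = 3925 remainder 10 (A)
3925 ÷ 16 = 245 remainder 5 (5)
245 ÷ 16 = 15 remainder 5 (5)
15 ÷ 16 = 0 remainder 15 (F)
Reading remainders bottom-up:
= 0xF55A


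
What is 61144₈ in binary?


Each octal digit → 3 binary bits:
  6 = 110
  1 = 001
  1 = 001
  4 = 100
  4 = 100
Concatenate: 110 001 001 100 100
= 110001001100100


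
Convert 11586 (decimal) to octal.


Divide by 8 repeatedly:
11586 ÷ 8 = 1448 remainder 2
1448 ÷ 8 = 181 remainder 0
181 ÷ 8 = 22 remainder 5
22 ÷ 8 = 2 remainder 6
2 ÷ 8 = 0 remainder 2
Reading remainders bottom-up:
= 0o26502


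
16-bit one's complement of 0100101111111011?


Original: 0100101111111011
Invert all bits:
  bit 0: 0 → 1
  bit 1: 1 → 0
  bit 2: 0 → 1
  bit 3: 0 → 1
  bit 4: 1 → 0
  bit 5: 0 → 1
  bit 6: 1 → 0
  bit 7: 1 → 0
  bit 8: 1 → 0
  bit 9: 1 → 0
  bit 10: 1 → 0
  bit 11: 1 → 0
  bit 12: 1 → 0
  bit 13: 0 → 1
  bit 14: 1 → 0
  bit 15: 1 → 0
= 1011010000000100


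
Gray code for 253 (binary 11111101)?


Binary: 11111101
Gray code: G = B XOR (B >> 1)
B >> 1 = 01111110
11111101 XOR 01111110:
  1 XOR 0 = 1
  1 XOR 1 = 0
  1 XOR 1 = 0
  1 XOR 1 = 0
  1 XOR 1 = 0
  1 XOR 1 = 0
  0 XOR 1 = 1
  1 XOR 0 = 1
= 10000011


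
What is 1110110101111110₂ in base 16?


Group into 4-bit nibbles: 1110110101111110
  1110 = E
  1101 = D
  0111 = 7
  1110 = E
= 0xED7E


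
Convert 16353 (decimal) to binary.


Divide by 2 repeatedly:
16353 ÷ 2 = 8176 remainder 1
8176 ÷ 2 = 4088 remainder 0
4088 ÷ 2 = 2044 remainder 0
2044 ÷ 2 = 1022 remainder 0
1022 ÷ 2 = 511 remainder 0
511 ÷ 2 = 255 remainder 1
255 ÷ 2 = 127 remainder 1
127 ÷ 2 = 63 remainder 1
63 ÷ 2 = 31 remainder 1
31 ÷ 2 = 15 remainder 1
15 ÷ 2 = 7 remainder 1
7 ÷ 2 = 3 remainder 1
3 ÷ 2 = 1 remainder 1
1 ÷ 2 = 0 remainder 1
Reading remainders bottom-up:
= 11111111100001


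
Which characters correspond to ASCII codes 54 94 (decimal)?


Codes (decimal): 54 94
Per-code ASCII lookup:
  54  (range 48-57: digits, 54 - 48 = 6) → '6'
  94  (special character) → '^'
= '6^'


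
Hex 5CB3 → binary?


Each hex digit → 4 binary bits:
  5 = 0101
  C = 1100
  B = 1011
  3 = 0011
Concatenate: 0101 1100 1011 0011
= 0101110010110011


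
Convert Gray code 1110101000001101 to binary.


Gray code: 1110101000001101
MSB stays the same: 1
Each subsequent bit = prev_binary XOR current_gray:
  B[1] = 1 XOR 1 = 0
  B[2] = 0 XOR 1 = 1
  B[3] = 1 XOR 0 = 1
  B[4] = 1 XOR 1 = 0
  B[5] = 0 XOR 0 = 0
  B[6] = 0 XOR 1 = 1
  B[7] = 1 XOR 0 = 1
  B[8] = 1 XOR 0 = 1
  B[9] = 1 XOR 0 = 1
  B[10] = 1 XOR 0 = 1
  B[11] = 1 XOR 0 = 1
  B[12] = 1 XOR 1 = 0
  B[13] = 0 XOR 1 = 1
  B[14] = 1 XOR 0 = 1
  B[15] = 1 XOR 1 = 0
= 1011001111110110 (46070 decimal)


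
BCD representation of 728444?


Each digit → 4-bit binary:
  7 → 0111
  2 → 0010
  8 → 1000
  4 → 0100
  4 → 0100
  4 → 0100
= 0111 0010 1000 0100 0100 0100


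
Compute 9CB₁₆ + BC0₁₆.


Align and add column by column (LSB to MSB, each column mod 16 with carry):
  09CB
+ 0BC0
  ----
  col 0: B(11) + 0(0) + 0 (carry in) = 11 → B(11), carry out 0
  col 1: C(12) + C(12) + 0 (carry in) = 24 → 8(8), carry out 1
  col 2: 9(9) + B(11) + 1 (carry in) = 21 → 5(5), carry out 1
  col 3: 0(0) + 0(0) + 1 (carry in) = 1 → 1(1), carry out 0
Reading digits MSB→LSB: 158B
Strip leading zeros: 158B
= 0x158B


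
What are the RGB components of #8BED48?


Hex: #8BED48
R = 8B₁₆ = 139
G = ED₁₆ = 237
B = 48₁₆ = 72
= RGB(139, 237, 72)


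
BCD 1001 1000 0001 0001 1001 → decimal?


Each 4-bit group → digit:
  1001 → 9
  1000 → 8
  0001 → 1
  0001 → 1
  1001 → 9
= 98119


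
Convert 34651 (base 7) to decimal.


Positional values (base 7):
  1 × 7^0 = 1 × 1 = 1
  5 × 7^1 = 5 × 7 = 35
  6 × 7^2 = 6 × 49 = 294
  4 × 7^3 = 4 × 343 = 1372
  3 × 7^4 = 3 × 2401 = 7203
Sum = 1 + 35 + 294 + 1372 + 7203
= 8905


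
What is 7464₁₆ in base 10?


Positional values:
Position 0: 4 × 16^0 = 4 × 1 = 4
Position 1: 6 × 16^1 = 6 × 16 = 96
Position 2: 4 × 16^2 = 4 × 256 = 1024
Position 3: 7 × 16^3 = 7 × 4096 = 28672
Sum = 4 + 96 + 1024 + 28672
= 29796


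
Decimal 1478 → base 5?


Divide by 5 repeatedly:
1478 ÷ 5 = 295 remainder 3
295 ÷ 5 = 59 remainder 0
59 ÷ 5 = 11 remainder 4
11 ÷ 5 = 2 remainder 1
2 ÷ 5 = 0 remainder 2
Reading remainders bottom-up:
= 21403


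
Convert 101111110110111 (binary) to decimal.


Positional values:
Bit 0: 1 × 2^0 = 1
Bit 1: 1 × 2^1 = 2
Bit 2: 1 × 2^2 = 4
Bit 4: 1 × 2^4 = 16
Bit 5: 1 × 2^5 = 32
Bit 7: 1 × 2^7 = 128
Bit 8: 1 × 2^8 = 256
Bit 9: 1 × 2^9 = 512
Bit 10: 1 × 2^10 = 1024
Bit 11: 1 × 2^11 = 2048
Bit 12: 1 × 2^12 = 4096
Bit 14: 1 × 2^14 = 16384
Sum = 1 + 2 + 4 + 16 + 32 + 128 + 256 + 512 + 1024 + 2048 + 4096 + 16384
= 24503


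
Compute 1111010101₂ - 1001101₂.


Align and subtract column by column (LSB to MSB, borrowing when needed):
  1111010101
- 0001001101
  ----------
  col 0: (1 - 0 borrow-in) - 1 → 1 - 1 = 0, borrow out 0
  col 1: (0 - 0 borrow-in) - 0 → 0 - 0 = 0, borrow out 0
  col 2: (1 - 0 borrow-in) - 1 → 1 - 1 = 0, borrow out 0
  col 3: (0 - 0 borrow-in) - 1 → borrow from next column: (0+2) - 1 = 1, borrow out 1
  col 4: (1 - 1 borrow-in) - 0 → 0 - 0 = 0, borrow out 0
  col 5: (0 - 0 borrow-in) - 0 → 0 - 0 = 0, borrow out 0
  col 6: (1 - 0 borrow-in) - 1 → 1 - 1 = 0, borrow out 0
  col 7: (1 - 0 borrow-in) - 0 → 1 - 0 = 1, borrow out 0
  col 8: (1 - 0 borrow-in) - 0 → 1 - 0 = 1, borrow out 0
  col 9: (1 - 0 borrow-in) - 0 → 1 - 0 = 1, borrow out 0
Reading bits MSB→LSB: 1110001000
Strip leading zeros: 1110001000
= 1110001000


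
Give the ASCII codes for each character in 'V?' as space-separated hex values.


String: 'V?'  (2 characters)
Per-character ASCII lookup:
  'V': uppercase starts at 65: 'V' = 65 + 21 = 86 → 0x56
  '?': special character: '?' = 63 → 0x3F
= 0x56 0x3F


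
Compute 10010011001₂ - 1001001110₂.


Align and subtract column by column (LSB to MSB, borrowing when needed):
  10010011001
- 01001001110
  -----------
  col 0: (1 - 0 borrow-in) - 0 → 1 - 0 = 1, borrow out 0
  col 1: (0 - 0 borrow-in) - 1 → borrow from next column: (0+2) - 1 = 1, borrow out 1
  col 2: (0 - 1 borrow-in) - 1 → borrow from next column: (-1+2) - 1 = 0, borrow out 1
  col 3: (1 - 1 borrow-in) - 1 → borrow from next column: (0+2) - 1 = 1, borrow out 1
  col 4: (1 - 1 borrow-in) - 0 → 0 - 0 = 0, borrow out 0
  col 5: (0 - 0 borrow-in) - 0 → 0 - 0 = 0, borrow out 0
  col 6: (0 - 0 borrow-in) - 1 → borrow from next column: (0+2) - 1 = 1, borrow out 1
  col 7: (1 - 1 borrow-in) - 0 → 0 - 0 = 0, borrow out 0
  col 8: (0 - 0 borrow-in) - 0 → 0 - 0 = 0, borrow out 0
  col 9: (0 - 0 borrow-in) - 1 → borrow from next column: (0+2) - 1 = 1, borrow out 1
  col 10: (1 - 1 borrow-in) - 0 → 0 - 0 = 0, borrow out 0
Reading bits MSB→LSB: 01001001011
Strip leading zeros: 1001001011
= 1001001011


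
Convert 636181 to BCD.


Each digit → 4-bit binary:
  6 → 0110
  3 → 0011
  6 → 0110
  1 → 0001
  8 → 1000
  1 → 0001
= 0110 0011 0110 0001 1000 0001


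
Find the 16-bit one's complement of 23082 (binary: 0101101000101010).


Original: 0101101000101010
Invert all bits:
  bit 0: 0 → 1
  bit 1: 1 → 0
  bit 2: 0 → 1
  bit 3: 1 → 0
  bit 4: 1 → 0
  bit 5: 0 → 1
  bit 6: 1 → 0
  bit 7: 0 → 1
  bit 8: 0 → 1
  bit 9: 0 → 1
  bit 10: 1 → 0
  bit 11: 0 → 1
  bit 12: 1 → 0
  bit 13: 0 → 1
  bit 14: 1 → 0
  bit 15: 0 → 1
= 1010010111010101


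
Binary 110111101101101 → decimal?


Positional values:
Bit 0: 1 × 2^0 = 1
Bit 2: 1 × 2^2 = 4
Bit 3: 1 × 2^3 = 8
Bit 5: 1 × 2^5 = 32
Bit 6: 1 × 2^6 = 64
Bit 8: 1 × 2^8 = 256
Bit 9: 1 × 2^9 = 512
Bit 10: 1 × 2^10 = 1024
Bit 11: 1 × 2^11 = 2048
Bit 13: 1 × 2^13 = 8192
Bit 14: 1 × 2^14 = 16384
Sum = 1 + 4 + 8 + 32 + 64 + 256 + 512 + 1024 + 2048 + 8192 + 16384
= 28525


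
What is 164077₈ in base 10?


Positional values:
Position 0: 7 × 8^0 = 7
Position 1: 7 × 8^1 = 56
Position 2: 0 × 8^2 = 0
Position 3: 4 × 8^3 = 2048
Position 4: 6 × 8^4 = 24576
Position 5: 1 × 8^5 = 32768
Sum = 7 + 56 + 0 + 2048 + 24576 + 32768
= 59455


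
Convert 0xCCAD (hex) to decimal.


Positional values:
Position 0: D × 16^0 = 13 × 1 = 13
Position 1: A × 16^1 = 10 × 16 = 160
Position 2: C × 16^2 = 12 × 256 = 3072
Position 3: C × 16^3 = 12 × 4096 = 49152
Sum = 13 + 160 + 3072 + 49152
= 52397


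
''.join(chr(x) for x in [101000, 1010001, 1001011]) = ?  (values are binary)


Codes (binary): 101000 1010001 1001011
Per-code ASCII lookup:
  101000 = 40  (special character) → '('
  1010001 = 81  (range 65-90: uppercase, 81 - 65 = 16) → 'Q'
  1001011 = 75  (range 65-90: uppercase, 75 - 65 = 10) → 'K'
= '(QK'


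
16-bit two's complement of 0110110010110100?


Original: 0110110010110100
Step 1 - Invert all bits: 1001001101001011
Step 2 - Add 1: 1001001101001011 + 1
= 1001001101001100 (represents -27828)


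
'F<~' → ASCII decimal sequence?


String: 'F<~'  (3 characters)
Per-character ASCII lookup:
  'F': uppercase starts at 65: 'F' = 65 + 5 = 70
  '<': special character: '<' = 60
  '~': special character: '~' = 126
= 70 60 126


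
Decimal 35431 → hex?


Divide by 16 repeatedly:
35431 ÷ 16 = 2214 remainder 7 (7)
2214 ÷ 16 = 138 remainder 6 (6)
138 ÷ 16 = 8 remainder 10 (A)
8 ÷ 16 = 0 remainder 8 (8)
Reading remainders bottom-up:
= 0x8A67


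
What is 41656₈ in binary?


Each octal digit → 3 binary bits:
  4 = 100
  1 = 001
  6 = 110
  5 = 101
  6 = 110
Concatenate: 100 001 110 101 110
= 100001110101110


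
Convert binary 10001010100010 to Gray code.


Binary: 10001010100010
Gray code: G = B XOR (B >> 1)
B >> 1 = 01000101010001
10001010100010 XOR 01000101010001:
  1 XOR 0 = 1
  0 XOR 1 = 1
  0 XOR 0 = 0
  0 XOR 0 = 0
  1 XOR 0 = 1
  0 XOR 1 = 1
  1 XOR 0 = 1
  0 XOR 1 = 1
  1 XOR 0 = 1
  0 XOR 1 = 1
  0 XOR 0 = 0
  0 XOR 0 = 0
  1 XOR 0 = 1
  0 XOR 1 = 1
= 11001111110011


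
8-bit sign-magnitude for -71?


Sign bit: 1 (negative)
Magnitude: 71 = 1000111
= 11000111


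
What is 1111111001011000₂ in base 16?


Group into 4-bit nibbles: 1111111001011000
  1111 = F
  1110 = E
  0101 = 5
  1000 = 8
= 0xFE58


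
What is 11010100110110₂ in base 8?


Group into 3-bit groups: 011010100110110
  011 = 3
  010 = 2
  100 = 4
  110 = 6
  110 = 6
= 0o32466


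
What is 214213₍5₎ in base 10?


Positional values (base 5):
  3 × 5^0 = 3 × 1 = 3
  1 × 5^1 = 1 × 5 = 5
  2 × 5^2 = 2 × 25 = 50
  4 × 5^3 = 4 × 125 = 500
  1 × 5^4 = 1 × 625 = 625
  2 × 5^5 = 2 × 3125 = 6250
Sum = 3 + 5 + 50 + 500 + 625 + 6250
= 7433


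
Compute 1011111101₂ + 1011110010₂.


Align and add column by column (LSB to MSB, carry propagating):
  01011111101
+ 01011110010
  -----------
  col 0: 1 + 0 + 0 (carry in) = 1 → bit 1, carry out 0
  col 1: 0 + 1 + 0 (carry in) = 1 → bit 1, carry out 0
  col 2: 1 + 0 + 0 (carry in) = 1 → bit 1, carry out 0
  col 3: 1 + 0 + 0 (carry in) = 1 → bit 1, carry out 0
  col 4: 1 + 1 + 0 (carry in) = 2 → bit 0, carry out 1
  col 5: 1 + 1 + 1 (carry in) = 3 → bit 1, carry out 1
  col 6: 1 + 1 + 1 (carry in) = 3 → bit 1, carry out 1
  col 7: 1 + 1 + 1 (carry in) = 3 → bit 1, carry out 1
  col 8: 0 + 0 + 1 (carry in) = 1 → bit 1, carry out 0
  col 9: 1 + 1 + 0 (carry in) = 2 → bit 0, carry out 1
  col 10: 0 + 0 + 1 (carry in) = 1 → bit 1, carry out 0
Reading bits MSB→LSB: 10111101111
Strip leading zeros: 10111101111
= 10111101111


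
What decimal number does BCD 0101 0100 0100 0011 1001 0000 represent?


Each 4-bit group → digit:
  0101 → 5
  0100 → 4
  0100 → 4
  0011 → 3
  1001 → 9
  0000 → 0
= 544390


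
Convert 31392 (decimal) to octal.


Divide by 8 repeatedly:
31392 ÷ 8 = 3924 remainder 0
3924 ÷ 8 = 490 remainder 4
490 ÷ 8 = 61 remainder 2
61 ÷ 8 = 7 remainder 5
7 ÷ 8 = 0 remainder 7
Reading remainders bottom-up:
= 0o75240


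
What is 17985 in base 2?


Divide by 2 repeatedly:
17985 ÷ 2 = 8992 remainder 1
8992 ÷ 2 = 4496 remainder 0
4496 ÷ 2 = 2248 remainder 0
2248 ÷ 2 = 1124 remainder 0
1124 ÷ 2 = 562 remainder 0
562 ÷ 2 = 281 remainder 0
281 ÷ 2 = 140 remainder 1
140 ÷ 2 = 70 remainder 0
70 ÷ 2 = 35 remainder 0
35 ÷ 2 = 17 remainder 1
17 ÷ 2 = 8 remainder 1
8 ÷ 2 = 4 remainder 0
4 ÷ 2 = 2 remainder 0
2 ÷ 2 = 1 remainder 0
1 ÷ 2 = 0 remainder 1
Reading remainders bottom-up:
= 100011001000001


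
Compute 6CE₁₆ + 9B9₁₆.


Align and add column by column (LSB to MSB, each column mod 16 with carry):
  06CE
+ 09B9
  ----
  col 0: E(14) + 9(9) + 0 (carry in) = 23 → 7(7), carry out 1
  col 1: C(12) + B(11) + 1 (carry in) = 24 → 8(8), carry out 1
  col 2: 6(6) + 9(9) + 1 (carry in) = 16 → 0(0), carry out 1
  col 3: 0(0) + 0(0) + 1 (carry in) = 1 → 1(1), carry out 0
Reading digits MSB→LSB: 1087
Strip leading zeros: 1087
= 0x1087


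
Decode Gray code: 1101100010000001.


Gray code: 1101100010000001
MSB stays the same: 1
Each subsequent bit = prev_binary XOR current_gray:
  B[1] = 1 XOR 1 = 0
  B[2] = 0 XOR 0 = 0
  B[3] = 0 XOR 1 = 1
  B[4] = 1 XOR 1 = 0
  B[5] = 0 XOR 0 = 0
  B[6] = 0 XOR 0 = 0
  B[7] = 0 XOR 0 = 0
  B[8] = 0 XOR 1 = 1
  B[9] = 1 XOR 0 = 1
  B[10] = 1 XOR 0 = 1
  B[11] = 1 XOR 0 = 1
  B[12] = 1 XOR 0 = 1
  B[13] = 1 XOR 0 = 1
  B[14] = 1 XOR 0 = 1
  B[15] = 1 XOR 1 = 0
= 1001000011111110 (37118 decimal)


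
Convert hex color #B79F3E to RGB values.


Hex: #B79F3E
R = B7₁₆ = 183
G = 9F₁₆ = 159
B = 3E₁₆ = 62
= RGB(183, 159, 62)


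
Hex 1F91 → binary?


Each hex digit → 4 binary bits:
  1 = 0001
  F = 1111
  9 = 1001
  1 = 0001
Concatenate: 0001 1111 1001 0001
= 0001111110010001


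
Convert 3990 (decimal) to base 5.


Divide by 5 repeatedly:
3990 ÷ 5 = 798 remainder 0
798 ÷ 5 = 159 remainder 3
159 ÷ 5 = 31 remainder 4
31 ÷ 5 = 6 remainder 1
6 ÷ 5 = 1 remainder 1
1 ÷ 5 = 0 remainder 1
Reading remainders bottom-up:
= 111430


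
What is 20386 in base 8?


Divide by 8 repeatedly:
20386 ÷ 8 = 2548 remainder 2
2548 ÷ 8 = 318 remainder 4
318 ÷ 8 = 39 remainder 6
39 ÷ 8 = 4 remainder 7
4 ÷ 8 = 0 remainder 4
Reading remainders bottom-up:
= 0o47642


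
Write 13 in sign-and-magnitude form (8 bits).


Sign bit: 0 (positive)
Magnitude: 13 = 0001101
= 00001101


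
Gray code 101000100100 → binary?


Gray code: 101000100100
MSB stays the same: 1
Each subsequent bit = prev_binary XOR current_gray:
  B[1] = 1 XOR 0 = 1
  B[2] = 1 XOR 1 = 0
  B[3] = 0 XOR 0 = 0
  B[4] = 0 XOR 0 = 0
  B[5] = 0 XOR 0 = 0
  B[6] = 0 XOR 1 = 1
  B[7] = 1 XOR 0 = 1
  B[8] = 1 XOR 0 = 1
  B[9] = 1 XOR 1 = 0
  B[10] = 0 XOR 0 = 0
  B[11] = 0 XOR 0 = 0
= 110000111000 (3128 decimal)


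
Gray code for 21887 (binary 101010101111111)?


Binary: 101010101111111
Gray code: G = B XOR (B >> 1)
B >> 1 = 010101010111111
101010101111111 XOR 010101010111111:
  1 XOR 0 = 1
  0 XOR 1 = 1
  1 XOR 0 = 1
  0 XOR 1 = 1
  1 XOR 0 = 1
  0 XOR 1 = 1
  1 XOR 0 = 1
  0 XOR 1 = 1
  1 XOR 0 = 1
  1 XOR 1 = 0
  1 XOR 1 = 0
  1 XOR 1 = 0
  1 XOR 1 = 0
  1 XOR 1 = 0
  1 XOR 1 = 0
= 111111111000000


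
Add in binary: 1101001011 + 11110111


Align and add column by column (LSB to MSB, carry propagating):
  01101001011
+ 00011110111
  -----------
  col 0: 1 + 1 + 0 (carry in) = 2 → bit 0, carry out 1
  col 1: 1 + 1 + 1 (carry in) = 3 → bit 1, carry out 1
  col 2: 0 + 1 + 1 (carry in) = 2 → bit 0, carry out 1
  col 3: 1 + 0 + 1 (carry in) = 2 → bit 0, carry out 1
  col 4: 0 + 1 + 1 (carry in) = 2 → bit 0, carry out 1
  col 5: 0 + 1 + 1 (carry in) = 2 → bit 0, carry out 1
  col 6: 1 + 1 + 1 (carry in) = 3 → bit 1, carry out 1
  col 7: 0 + 1 + 1 (carry in) = 2 → bit 0, carry out 1
  col 8: 1 + 0 + 1 (carry in) = 2 → bit 0, carry out 1
  col 9: 1 + 0 + 1 (carry in) = 2 → bit 0, carry out 1
  col 10: 0 + 0 + 1 (carry in) = 1 → bit 1, carry out 0
Reading bits MSB→LSB: 10001000010
Strip leading zeros: 10001000010
= 10001000010


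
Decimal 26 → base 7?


Divide by 7 repeatedly:
26 ÷ 7 = 3 remainder 5
3 ÷ 7 = 0 remainder 3
Reading remainders bottom-up:
= 35


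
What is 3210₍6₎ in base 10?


Positional values (base 6):
  0 × 6^0 = 0 × 1 = 0
  1 × 6^1 = 1 × 6 = 6
  2 × 6^2 = 2 × 36 = 72
  3 × 6^3 = 3 × 216 = 648
Sum = 0 + 6 + 72 + 648
= 726


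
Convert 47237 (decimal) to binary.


Divide by 2 repeatedly:
47237 ÷ 2 = 23618 remainder 1
23618 ÷ 2 = 11809 remainder 0
11809 ÷ 2 = 5904 remainder 1
5904 ÷ 2 = 2952 remainder 0
2952 ÷ 2 = 1476 remainder 0
1476 ÷ 2 = 738 remainder 0
738 ÷ 2 = 369 remainder 0
369 ÷ 2 = 184 remainder 1
184 ÷ 2 = 92 remainder 0
92 ÷ 2 = 46 remainder 0
46 ÷ 2 = 23 remainder 0
23 ÷ 2 = 11 remainder 1
11 ÷ 2 = 5 remainder 1
5 ÷ 2 = 2 remainder 1
2 ÷ 2 = 1 remainder 0
1 ÷ 2 = 0 remainder 1
Reading remainders bottom-up:
= 1011100010000101


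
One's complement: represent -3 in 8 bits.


Original: 00000011
Invert all bits:
  bit 0: 0 → 1
  bit 1: 0 → 1
  bit 2: 0 → 1
  bit 3: 0 → 1
  bit 4: 0 → 1
  bit 5: 0 → 1
  bit 6: 1 → 0
  bit 7: 1 → 0
= 11111100


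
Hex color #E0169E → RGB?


Hex: #E0169E
R = E0₁₆ = 224
G = 16₁₆ = 22
B = 9E₁₆ = 158
= RGB(224, 22, 158)


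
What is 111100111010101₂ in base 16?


Group into 4-bit nibbles: 0111100111010101
  0111 = 7
  1001 = 9
  1101 = D
  0101 = 5
= 0x79D5


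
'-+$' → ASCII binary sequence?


String: '-+$'  (3 characters)
Per-character ASCII lookup:
  '-': special character: '-' = 45 → 101101
  '+': special character: '+' = 43 → 101011
  '$': special character: '$' = 36 → 100100
= 101101 101011 100100


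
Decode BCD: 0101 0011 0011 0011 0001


Each 4-bit group → digit:
  0101 → 5
  0011 → 3
  0011 → 3
  0011 → 3
  0001 → 1
= 53331


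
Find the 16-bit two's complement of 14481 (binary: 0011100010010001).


Original: 0011100010010001
Step 1 - Invert all bits: 1100011101101110
Step 2 - Add 1: 1100011101101110 + 1
= 1100011101101111 (represents -14481)


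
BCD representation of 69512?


Each digit → 4-bit binary:
  6 → 0110
  9 → 1001
  5 → 0101
  1 → 0001
  2 → 0010
= 0110 1001 0101 0001 0010


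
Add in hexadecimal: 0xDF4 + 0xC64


Align and add column by column (LSB to MSB, each column mod 16 with carry):
  0DF4
+ 0C64
  ----
  col 0: 4(4) + 4(4) + 0 (carry in) = 8 → 8(8), carry out 0
  col 1: F(15) + 6(6) + 0 (carry in) = 21 → 5(5), carry out 1
  col 2: D(13) + C(12) + 1 (carry in) = 26 → A(10), carry out 1
  col 3: 0(0) + 0(0) + 1 (carry in) = 1 → 1(1), carry out 0
Reading digits MSB→LSB: 1A58
Strip leading zeros: 1A58
= 0x1A58


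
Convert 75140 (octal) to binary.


Each octal digit → 3 binary bits:
  7 = 111
  5 = 101
  1 = 001
  4 = 100
  0 = 000
Concatenate: 111 101 001 100 000
= 111101001100000


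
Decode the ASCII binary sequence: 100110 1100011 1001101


Codes (binary): 100110 1100011 1001101
Per-code ASCII lookup:
  100110 = 38  (special character) → '&'
  1100011 = 99  (range 97-122: lowercase, 99 - 97 = 2) → 'c'
  1001101 = 77  (range 65-90: uppercase, 77 - 65 = 12) → 'M'
= '&cM'


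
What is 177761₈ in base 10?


Positional values:
Position 0: 1 × 8^0 = 1
Position 1: 6 × 8^1 = 48
Position 2: 7 × 8^2 = 448
Position 3: 7 × 8^3 = 3584
Position 4: 7 × 8^4 = 28672
Position 5: 1 × 8^5 = 32768
Sum = 1 + 48 + 448 + 3584 + 28672 + 32768
= 65521


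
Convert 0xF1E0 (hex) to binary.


Each hex digit → 4 binary bits:
  F = 1111
  1 = 0001
  E = 1110
  0 = 0000
Concatenate: 1111 0001 1110 0000
= 1111000111100000


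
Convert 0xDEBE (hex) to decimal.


Positional values:
Position 0: E × 16^0 = 14 × 1 = 14
Position 1: B × 16^1 = 11 × 16 = 176
Position 2: E × 16^2 = 14 × 256 = 3584
Position 3: D × 16^3 = 13 × 4096 = 53248
Sum = 14 + 176 + 3584 + 53248
= 57022


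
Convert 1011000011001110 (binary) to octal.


Group into 3-bit groups: 001011000011001110
  001 = 1
  011 = 3
  000 = 0
  011 = 3
  001 = 1
  110 = 6
= 0o130316


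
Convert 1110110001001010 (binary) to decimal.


Positional values:
Bit 1: 1 × 2^1 = 2
Bit 3: 1 × 2^3 = 8
Bit 6: 1 × 2^6 = 64
Bit 10: 1 × 2^10 = 1024
Bit 11: 1 × 2^11 = 2048
Bit 13: 1 × 2^13 = 8192
Bit 14: 1 × 2^14 = 16384
Bit 15: 1 × 2^15 = 32768
Sum = 2 + 8 + 64 + 1024 + 2048 + 8192 + 16384 + 32768
= 60490


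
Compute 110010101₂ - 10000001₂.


Align and subtract column by column (LSB to MSB, borrowing when needed):
  110010101
- 010000001
  ---------
  col 0: (1 - 0 borrow-in) - 1 → 1 - 1 = 0, borrow out 0
  col 1: (0 - 0 borrow-in) - 0 → 0 - 0 = 0, borrow out 0
  col 2: (1 - 0 borrow-in) - 0 → 1 - 0 = 1, borrow out 0
  col 3: (0 - 0 borrow-in) - 0 → 0 - 0 = 0, borrow out 0
  col 4: (1 - 0 borrow-in) - 0 → 1 - 0 = 1, borrow out 0
  col 5: (0 - 0 borrow-in) - 0 → 0 - 0 = 0, borrow out 0
  col 6: (0 - 0 borrow-in) - 0 → 0 - 0 = 0, borrow out 0
  col 7: (1 - 0 borrow-in) - 1 → 1 - 1 = 0, borrow out 0
  col 8: (1 - 0 borrow-in) - 0 → 1 - 0 = 1, borrow out 0
Reading bits MSB→LSB: 100010100
Strip leading zeros: 100010100
= 100010100


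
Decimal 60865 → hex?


Divide by 16 repeatedly:
60865 ÷ 16 = 3804 remainder 1 (1)
3804 ÷ 16 = 237 remainder 12 (C)
237 ÷ 16 = 14 remainder 13 (D)
14 ÷ 16 = 0 remainder 14 (E)
Reading remainders bottom-up:
= 0xEDC1


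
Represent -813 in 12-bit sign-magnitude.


Sign bit: 1 (negative)
Magnitude: 813 = 01100101101
= 101100101101


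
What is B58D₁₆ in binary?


Each hex digit → 4 binary bits:
  B = 1011
  5 = 0101
  8 = 1000
  D = 1101
Concatenate: 1011 0101 1000 1101
= 1011010110001101


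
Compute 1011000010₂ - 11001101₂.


Align and subtract column by column (LSB to MSB, borrowing when needed):
  1011000010
- 0011001101
  ----------
  col 0: (0 - 0 borrow-in) - 1 → borrow from next column: (0+2) - 1 = 1, borrow out 1
  col 1: (1 - 1 borrow-in) - 0 → 0 - 0 = 0, borrow out 0
  col 2: (0 - 0 borrow-in) - 1 → borrow from next column: (0+2) - 1 = 1, borrow out 1
  col 3: (0 - 1 borrow-in) - 1 → borrow from next column: (-1+2) - 1 = 0, borrow out 1
  col 4: (0 - 1 borrow-in) - 0 → borrow from next column: (-1+2) - 0 = 1, borrow out 1
  col 5: (0 - 1 borrow-in) - 0 → borrow from next column: (-1+2) - 0 = 1, borrow out 1
  col 6: (1 - 1 borrow-in) - 1 → borrow from next column: (0+2) - 1 = 1, borrow out 1
  col 7: (1 - 1 borrow-in) - 1 → borrow from next column: (0+2) - 1 = 1, borrow out 1
  col 8: (0 - 1 borrow-in) - 0 → borrow from next column: (-1+2) - 0 = 1, borrow out 1
  col 9: (1 - 1 borrow-in) - 0 → 0 - 0 = 0, borrow out 0
Reading bits MSB→LSB: 0111110101
Strip leading zeros: 111110101
= 111110101


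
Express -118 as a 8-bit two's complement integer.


Original: 01110110
Step 1 - Invert all bits: 10001001
Step 2 - Add 1: 10001001 + 1
= 10001010 (represents -118)


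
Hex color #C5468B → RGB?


Hex: #C5468B
R = C5₁₆ = 197
G = 46₁₆ = 70
B = 8B₁₆ = 139
= RGB(197, 70, 139)


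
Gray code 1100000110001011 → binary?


Gray code: 1100000110001011
MSB stays the same: 1
Each subsequent bit = prev_binary XOR current_gray:
  B[1] = 1 XOR 1 = 0
  B[2] = 0 XOR 0 = 0
  B[3] = 0 XOR 0 = 0
  B[4] = 0 XOR 0 = 0
  B[5] = 0 XOR 0 = 0
  B[6] = 0 XOR 0 = 0
  B[7] = 0 XOR 1 = 1
  B[8] = 1 XOR 1 = 0
  B[9] = 0 XOR 0 = 0
  B[10] = 0 XOR 0 = 0
  B[11] = 0 XOR 0 = 0
  B[12] = 0 XOR 1 = 1
  B[13] = 1 XOR 0 = 1
  B[14] = 1 XOR 1 = 0
  B[15] = 0 XOR 1 = 1
= 1000000100001101 (33037 decimal)


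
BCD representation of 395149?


Each digit → 4-bit binary:
  3 → 0011
  9 → 1001
  5 → 0101
  1 → 0001
  4 → 0100
  9 → 1001
= 0011 1001 0101 0001 0100 1001


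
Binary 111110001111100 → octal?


Group into 3-bit groups: 111110001111100
  111 = 7
  110 = 6
  001 = 1
  111 = 7
  100 = 4
= 0o76174


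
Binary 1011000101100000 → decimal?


Positional values:
Bit 5: 1 × 2^5 = 32
Bit 6: 1 × 2^6 = 64
Bit 8: 1 × 2^8 = 256
Bit 12: 1 × 2^12 = 4096
Bit 13: 1 × 2^13 = 8192
Bit 15: 1 × 2^15 = 32768
Sum = 32 + 64 + 256 + 4096 + 8192 + 32768
= 45408


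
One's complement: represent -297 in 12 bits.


Original: 000100101001
Invert all bits:
  bit 0: 0 → 1
  bit 1: 0 → 1
  bit 2: 0 → 1
  bit 3: 1 → 0
  bit 4: 0 → 1
  bit 5: 0 → 1
  bit 6: 1 → 0
  bit 7: 0 → 1
  bit 8: 1 → 0
  bit 9: 0 → 1
  bit 10: 0 → 1
  bit 11: 1 → 0
= 111011010110


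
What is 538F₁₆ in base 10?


Positional values:
Position 0: F × 16^0 = 15 × 1 = 15
Position 1: 8 × 16^1 = 8 × 16 = 128
Position 2: 3 × 16^2 = 3 × 256 = 768
Position 3: 5 × 16^3 = 5 × 4096 = 20480
Sum = 15 + 128 + 768 + 20480
= 21391


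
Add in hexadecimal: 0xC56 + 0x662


Align and add column by column (LSB to MSB, each column mod 16 with carry):
  0C56
+ 0662
  ----
  col 0: 6(6) + 2(2) + 0 (carry in) = 8 → 8(8), carry out 0
  col 1: 5(5) + 6(6) + 0 (carry in) = 11 → B(11), carry out 0
  col 2: C(12) + 6(6) + 0 (carry in) = 18 → 2(2), carry out 1
  col 3: 0(0) + 0(0) + 1 (carry in) = 1 → 1(1), carry out 0
Reading digits MSB→LSB: 12B8
Strip leading zeros: 12B8
= 0x12B8


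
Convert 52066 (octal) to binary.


Each octal digit → 3 binary bits:
  5 = 101
  2 = 010
  0 = 000
  6 = 110
  6 = 110
Concatenate: 101 010 000 110 110
= 101010000110110


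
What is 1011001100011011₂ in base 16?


Group into 4-bit nibbles: 1011001100011011
  1011 = B
  0011 = 3
  0001 = 1
  1011 = B
= 0xB31B


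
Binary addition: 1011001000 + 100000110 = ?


Align and add column by column (LSB to MSB, carry propagating):
  01011001000
+ 00100000110
  -----------
  col 0: 0 + 0 + 0 (carry in) = 0 → bit 0, carry out 0
  col 1: 0 + 1 + 0 (carry in) = 1 → bit 1, carry out 0
  col 2: 0 + 1 + 0 (carry in) = 1 → bit 1, carry out 0
  col 3: 1 + 0 + 0 (carry in) = 1 → bit 1, carry out 0
  col 4: 0 + 0 + 0 (carry in) = 0 → bit 0, carry out 0
  col 5: 0 + 0 + 0 (carry in) = 0 → bit 0, carry out 0
  col 6: 1 + 0 + 0 (carry in) = 1 → bit 1, carry out 0
  col 7: 1 + 0 + 0 (carry in) = 1 → bit 1, carry out 0
  col 8: 0 + 1 + 0 (carry in) = 1 → bit 1, carry out 0
  col 9: 1 + 0 + 0 (carry in) = 1 → bit 1, carry out 0
  col 10: 0 + 0 + 0 (carry in) = 0 → bit 0, carry out 0
Reading bits MSB→LSB: 01111001110
Strip leading zeros: 1111001110
= 1111001110


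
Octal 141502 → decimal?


Positional values:
Position 0: 2 × 8^0 = 2
Position 1: 0 × 8^1 = 0
Position 2: 5 × 8^2 = 320
Position 3: 1 × 8^3 = 512
Position 4: 4 × 8^4 = 16384
Position 5: 1 × 8^5 = 32768
Sum = 2 + 0 + 320 + 512 + 16384 + 32768
= 49986


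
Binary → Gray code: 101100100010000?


Binary: 101100100010000
Gray code: G = B XOR (B >> 1)
B >> 1 = 010110010001000
101100100010000 XOR 010110010001000:
  1 XOR 0 = 1
  0 XOR 1 = 1
  1 XOR 0 = 1
  1 XOR 1 = 0
  0 XOR 1 = 1
  0 XOR 0 = 0
  1 XOR 0 = 1
  0 XOR 1 = 1
  0 XOR 0 = 0
  0 XOR 0 = 0
  1 XOR 0 = 1
  0 XOR 1 = 1
  0 XOR 0 = 0
  0 XOR 0 = 0
  0 XOR 0 = 0
= 111010110011000


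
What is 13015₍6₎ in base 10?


Positional values (base 6):
  5 × 6^0 = 5 × 1 = 5
  1 × 6^1 = 1 × 6 = 6
  0 × 6^2 = 0 × 36 = 0
  3 × 6^3 = 3 × 216 = 648
  1 × 6^4 = 1 × 1296 = 1296
Sum = 5 + 6 + 0 + 648 + 1296
= 1955


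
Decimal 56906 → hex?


Divide by 16 repeatedly:
56906 ÷ 16 = 3556 remainder 10 (A)
3556 ÷ 16 = 222 remainder 4 (4)
222 ÷ 16 = 13 remainder 14 (E)
13 ÷ 16 = 0 remainder 13 (D)
Reading remainders bottom-up:
= 0xDE4A


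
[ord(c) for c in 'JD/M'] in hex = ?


String: 'JD/M'  (4 characters)
Per-character ASCII lookup:
  'J': uppercase starts at 65: 'J' = 65 + 9 = 74 → 0x4A
  'D': uppercase starts at 65: 'D' = 65 + 3 = 68 → 0x44
  '/': special character: '/' = 47 → 0x2F
  'M': uppercase starts at 65: 'M' = 65 + 12 = 77 → 0x4D
= 0x4A 0x44 0x2F 0x4D


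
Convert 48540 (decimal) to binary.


Divide by 2 repeatedly:
48540 ÷ 2 = 24270 remainder 0
24270 ÷ 2 = 12135 remainder 0
12135 ÷ 2 = 6067 remainder 1
6067 ÷ 2 = 3033 remainder 1
3033 ÷ 2 = 1516 remainder 1
1516 ÷ 2 = 758 remainder 0
758 ÷ 2 = 379 remainder 0
379 ÷ 2 = 189 remainder 1
189 ÷ 2 = 94 remainder 1
94 ÷ 2 = 47 remainder 0
47 ÷ 2 = 23 remainder 1
23 ÷ 2 = 11 remainder 1
11 ÷ 2 = 5 remainder 1
5 ÷ 2 = 2 remainder 1
2 ÷ 2 = 1 remainder 0
1 ÷ 2 = 0 remainder 1
Reading remainders bottom-up:
= 1011110110011100


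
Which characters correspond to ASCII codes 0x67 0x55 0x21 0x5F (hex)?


Codes (hex): 0x67 0x55 0x21 0x5F
Per-code ASCII lookup:
  0x67 = 103  (range 97-122: lowercase, 103 - 97 = 6) → 'g'
  0x55 = 85  (range 65-90: uppercase, 85 - 65 = 20) → 'U'
  0x21 = 33  (special character) → '!'
  0x5F = 95  (special character) → '_'
= 'gU!_'


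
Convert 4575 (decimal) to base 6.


Divide by 6 repeatedly:
4575 ÷ 6 = 762 remainder 3
762 ÷ 6 = 127 remainder 0
127 ÷ 6 = 21 remainder 1
21 ÷ 6 = 3 remainder 3
3 ÷ 6 = 0 remainder 3
Reading remainders bottom-up:
= 33103


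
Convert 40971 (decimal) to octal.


Divide by 8 repeatedly:
40971 ÷ 8 = 5121 remainder 3
5121 ÷ 8 = 640 remainder 1
640 ÷ 8 = 80 remainder 0
80 ÷ 8 = 10 remainder 0
10 ÷ 8 = 1 remainder 2
1 ÷ 8 = 0 remainder 1
Reading remainders bottom-up:
= 0o120013


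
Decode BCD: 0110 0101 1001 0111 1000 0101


Each 4-bit group → digit:
  0110 → 6
  0101 → 5
  1001 → 9
  0111 → 7
  1000 → 8
  0101 → 5
= 659785


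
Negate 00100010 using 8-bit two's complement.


Original: 00100010
Step 1 - Invert all bits: 11011101
Step 2 - Add 1: 11011101 + 1
= 11011110 (represents -34)


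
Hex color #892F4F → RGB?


Hex: #892F4F
R = 89₁₆ = 137
G = 2F₁₆ = 47
B = 4F₁₆ = 79
= RGB(137, 47, 79)


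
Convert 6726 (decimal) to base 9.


Divide by 9 repeatedly:
6726 ÷ 9 = 747 remainder 3
747 ÷ 9 = 83 remainder 0
83 ÷ 9 = 9 remainder 2
9 ÷ 9 = 1 remainder 0
1 ÷ 9 = 0 remainder 1
Reading remainders bottom-up:
= 10203


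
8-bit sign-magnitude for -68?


Sign bit: 1 (negative)
Magnitude: 68 = 1000100
= 11000100


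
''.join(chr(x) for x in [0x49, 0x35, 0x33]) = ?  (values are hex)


Codes (hex): 0x49 0x35 0x33
Per-code ASCII lookup:
  0x49 = 73  (range 65-90: uppercase, 73 - 65 = 8) → 'I'
  0x35 = 53  (range 48-57: digits, 53 - 48 = 5) → '5'
  0x33 = 51  (range 48-57: digits, 51 - 48 = 3) → '3'
= 'I53'


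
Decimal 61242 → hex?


Divide by 16 repeatedly:
61242 ÷ 16 = 3827 remainder 10 (A)
3827 ÷ 16 = 239 remainder 3 (3)
239 ÷ 16 = 14 remainder 15 (F)
14 ÷ 16 = 0 remainder 14 (E)
Reading remainders bottom-up:
= 0xEF3A


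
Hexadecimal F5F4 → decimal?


Positional values:
Position 0: 4 × 16^0 = 4 × 1 = 4
Position 1: F × 16^1 = 15 × 16 = 240
Position 2: 5 × 16^2 = 5 × 256 = 1280
Position 3: F × 16^3 = 15 × 4096 = 61440
Sum = 4 + 240 + 1280 + 61440
= 62964


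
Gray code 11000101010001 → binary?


Gray code: 11000101010001
MSB stays the same: 1
Each subsequent bit = prev_binary XOR current_gray:
  B[1] = 1 XOR 1 = 0
  B[2] = 0 XOR 0 = 0
  B[3] = 0 XOR 0 = 0
  B[4] = 0 XOR 0 = 0
  B[5] = 0 XOR 1 = 1
  B[6] = 1 XOR 0 = 1
  B[7] = 1 XOR 1 = 0
  B[8] = 0 XOR 0 = 0
  B[9] = 0 XOR 1 = 1
  B[10] = 1 XOR 0 = 1
  B[11] = 1 XOR 0 = 1
  B[12] = 1 XOR 0 = 1
  B[13] = 1 XOR 1 = 0
= 10000110011110 (8606 decimal)


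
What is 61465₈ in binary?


Each octal digit → 3 binary bits:
  6 = 110
  1 = 001
  4 = 100
  6 = 110
  5 = 101
Concatenate: 110 001 100 110 101
= 110001100110101


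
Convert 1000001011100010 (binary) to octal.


Group into 3-bit groups: 001000001011100010
  001 = 1
  000 = 0
  001 = 1
  011 = 3
  100 = 4
  010 = 2
= 0o101342


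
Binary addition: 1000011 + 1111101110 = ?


Align and add column by column (LSB to MSB, carry propagating):
  00001000011
+ 01111101110
  -----------
  col 0: 1 + 0 + 0 (carry in) = 1 → bit 1, carry out 0
  col 1: 1 + 1 + 0 (carry in) = 2 → bit 0, carry out 1
  col 2: 0 + 1 + 1 (carry in) = 2 → bit 0, carry out 1
  col 3: 0 + 1 + 1 (carry in) = 2 → bit 0, carry out 1
  col 4: 0 + 0 + 1 (carry in) = 1 → bit 1, carry out 0
  col 5: 0 + 1 + 0 (carry in) = 1 → bit 1, carry out 0
  col 6: 1 + 1 + 0 (carry in) = 2 → bit 0, carry out 1
  col 7: 0 + 1 + 1 (carry in) = 2 → bit 0, carry out 1
  col 8: 0 + 1 + 1 (carry in) = 2 → bit 0, carry out 1
  col 9: 0 + 1 + 1 (carry in) = 2 → bit 0, carry out 1
  col 10: 0 + 0 + 1 (carry in) = 1 → bit 1, carry out 0
Reading bits MSB→LSB: 10000110001
Strip leading zeros: 10000110001
= 10000110001
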